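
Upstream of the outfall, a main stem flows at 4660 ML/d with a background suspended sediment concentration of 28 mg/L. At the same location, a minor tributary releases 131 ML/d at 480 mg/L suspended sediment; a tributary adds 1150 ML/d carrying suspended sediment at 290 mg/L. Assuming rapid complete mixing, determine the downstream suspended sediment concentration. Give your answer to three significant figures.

After mixing, C = (4660·28.00 + 131.0·480.0 + 1150·290.0) / 5941 = 526900/5941 = 88.68 mg/L.

88.7 mg/L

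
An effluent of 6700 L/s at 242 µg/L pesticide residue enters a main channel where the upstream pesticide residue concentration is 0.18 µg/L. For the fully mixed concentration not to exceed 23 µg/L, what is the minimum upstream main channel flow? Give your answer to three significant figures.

Set C_mix = 23: (Q·0.1800 + 6700·242.0) / (Q + 6700) = 23
→ Q = 6700·(242.0 − 23)/(23 − 0.1800) = 64300 L/s.

64300 L/s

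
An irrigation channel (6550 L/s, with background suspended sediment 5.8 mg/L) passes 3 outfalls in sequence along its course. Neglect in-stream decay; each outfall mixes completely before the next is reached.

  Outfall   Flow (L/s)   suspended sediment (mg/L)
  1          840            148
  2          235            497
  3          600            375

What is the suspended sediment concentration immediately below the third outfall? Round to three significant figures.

After outfall 1: Q = 6550 + 840.0 = 7390 L/s; C = (6550·5.800 + 840.0·148.0)/7390 = 21.96 mg/L.
After outfall 2: Q = 7390 + 235.0 = 7625 L/s; C = (7390·21.96 + 235.0·497.0)/7625 = 36.60 mg/L.
After outfall 3: Q = 7625 + 600.0 = 8225 L/s; C = (7625·36.60 + 600.0·375.0)/8225 = 61.29 mg/L.

61.3 mg/L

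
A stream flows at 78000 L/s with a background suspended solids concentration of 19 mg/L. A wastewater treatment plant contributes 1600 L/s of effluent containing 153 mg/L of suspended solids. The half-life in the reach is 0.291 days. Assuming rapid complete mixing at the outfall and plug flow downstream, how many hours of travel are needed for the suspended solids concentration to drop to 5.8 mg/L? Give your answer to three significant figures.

Mass balance: C = (78000·19.00 + 1600·153.0) / 79600 = 1727000/79600 = 21.69 mg/L.
Half-life 0.291 d → k = ln 2 / 0.291 = 2.382 d⁻¹.
21.69·exp(−k·t) = 5.8 → t = ln(21.69/5.8)/k = 47850 s = 13.29 h.

13.3 h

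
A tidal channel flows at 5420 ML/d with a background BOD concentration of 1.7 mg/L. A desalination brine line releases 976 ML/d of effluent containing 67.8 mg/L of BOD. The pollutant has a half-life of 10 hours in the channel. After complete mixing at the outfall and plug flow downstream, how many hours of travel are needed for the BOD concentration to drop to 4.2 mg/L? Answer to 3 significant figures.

14.9 h

After mixing, C = (5420·1.700 + 976.0·67.80) / 6396 = 75390/6396 = 11.79 mg/L.
Half-life 10 h → k = ln 2 / 10 = 0.06931 h⁻¹ = 1.664 d⁻¹.
11.79·exp(−k·t) = 4.2 → t = ln(11.79/4.2)/k = 53590 s = 14.89 h.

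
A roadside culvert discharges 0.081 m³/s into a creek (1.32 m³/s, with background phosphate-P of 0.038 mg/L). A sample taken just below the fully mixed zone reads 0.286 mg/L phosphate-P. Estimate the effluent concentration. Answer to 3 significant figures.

4.33 mg/L

Mass balance: 1.320·0.03800 + 0.08100·Cₑ = 1.401·0.2860
→ Cₑ = (1.401·0.2860 − 1.320·0.03800) / 0.08100 = 4.327 mg/L.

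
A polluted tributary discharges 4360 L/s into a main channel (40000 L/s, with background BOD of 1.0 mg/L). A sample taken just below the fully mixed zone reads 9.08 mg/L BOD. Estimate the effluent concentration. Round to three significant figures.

Mass balance: 40000·1.000 + 4360·Cₑ = 44360·9.080
→ Cₑ = (44360·9.080 − 40000·1.000) / 4360 = 83.21 mg/L.

83.2 mg/L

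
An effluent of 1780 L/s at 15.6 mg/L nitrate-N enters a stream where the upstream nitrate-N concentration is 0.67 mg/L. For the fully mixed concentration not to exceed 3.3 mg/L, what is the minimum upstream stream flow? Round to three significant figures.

Set C_mix = 3.3: (Q·0.6700 + 1780·15.60) / (Q + 1780) = 3.3
→ Q = 1780·(15.60 − 3.3)/(3.3 − 0.6700) = 8325 L/s.

8320 L/s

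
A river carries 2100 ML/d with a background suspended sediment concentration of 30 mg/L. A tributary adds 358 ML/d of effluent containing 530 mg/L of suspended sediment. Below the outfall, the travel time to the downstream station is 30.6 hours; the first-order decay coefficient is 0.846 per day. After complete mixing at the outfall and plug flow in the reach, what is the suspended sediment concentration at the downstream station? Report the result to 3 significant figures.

35.0 mg/L

Mass balance: C = (2100·30.00 + 358.0·530.0) / 2458 = 252700/2458 = 102.8 mg/L.
First-order decay: C = 102.8·exp(−k·t) = 102.8·0.3401 = 34.97 mg/L.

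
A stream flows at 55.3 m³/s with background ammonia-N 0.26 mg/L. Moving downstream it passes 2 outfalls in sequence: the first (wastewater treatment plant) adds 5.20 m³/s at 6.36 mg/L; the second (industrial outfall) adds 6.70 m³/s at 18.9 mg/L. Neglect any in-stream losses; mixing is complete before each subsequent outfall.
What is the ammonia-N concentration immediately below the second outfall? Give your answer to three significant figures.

2.59 mg/L

After outfall 1: Q = 55.30 + 5.200 = 60.50 m³/s; C = (55.30·0.2600 + 5.200·6.360)/60.50 = 0.7843 mg/L.
After outfall 2: Q = 60.50 + 6.700 = 67.20 m³/s; C = (60.50·0.7843 + 6.700·18.90)/67.20 = 2.590 mg/L.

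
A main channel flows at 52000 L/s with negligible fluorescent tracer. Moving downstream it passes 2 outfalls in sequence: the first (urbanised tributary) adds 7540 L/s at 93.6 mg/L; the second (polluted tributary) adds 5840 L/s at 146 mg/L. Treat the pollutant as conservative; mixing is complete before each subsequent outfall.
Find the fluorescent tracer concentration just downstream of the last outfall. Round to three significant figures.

After outfall 1: Q = 52000 + 7540 = 59540 L/s; C = (52000·0 + 7540·93.60)/59540 = 11.85 mg/L.
After outfall 2: Q = 59540 + 5840 = 65380 L/s; C = (59540·11.85 + 5840·146.0)/65380 = 23.84 mg/L.

23.8 mg/L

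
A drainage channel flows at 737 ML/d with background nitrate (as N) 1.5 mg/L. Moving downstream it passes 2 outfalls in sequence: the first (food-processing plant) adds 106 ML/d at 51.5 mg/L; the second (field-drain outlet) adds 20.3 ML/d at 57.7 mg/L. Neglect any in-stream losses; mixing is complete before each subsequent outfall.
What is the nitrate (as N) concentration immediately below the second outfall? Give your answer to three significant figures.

After outfall 1: Q = 737.0 + 106.0 = 843.0 ML/d; C = (737.0·1.500 + 106.0·51.50)/843.0 = 7.787 mg/L.
After outfall 2: Q = 843.0 + 20.30 = 863.3 ML/d; C = (843.0·7.787 + 20.30·57.70)/863.3 = 8.961 mg/L.

8.96 mg/L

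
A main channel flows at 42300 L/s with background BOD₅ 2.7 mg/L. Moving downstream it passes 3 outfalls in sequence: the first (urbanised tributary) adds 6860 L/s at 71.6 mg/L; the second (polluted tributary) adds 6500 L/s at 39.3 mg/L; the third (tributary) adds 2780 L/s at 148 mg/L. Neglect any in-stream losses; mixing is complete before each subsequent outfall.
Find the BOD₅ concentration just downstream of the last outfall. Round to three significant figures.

21.8 mg/L

Outfall 1: combined Q = 49160 L/s; C = (42300·2.700 + 6860·71.60)/49160 = 12.31 mg/L.
Outfall 2: combined Q = 55660 L/s; C = (49160·12.31 + 6500·39.30)/55660 = 15.47 mg/L.
Outfall 3: combined Q = 58440 L/s; C = (55660·15.47 + 2780·148.0)/58440 = 21.77 mg/L.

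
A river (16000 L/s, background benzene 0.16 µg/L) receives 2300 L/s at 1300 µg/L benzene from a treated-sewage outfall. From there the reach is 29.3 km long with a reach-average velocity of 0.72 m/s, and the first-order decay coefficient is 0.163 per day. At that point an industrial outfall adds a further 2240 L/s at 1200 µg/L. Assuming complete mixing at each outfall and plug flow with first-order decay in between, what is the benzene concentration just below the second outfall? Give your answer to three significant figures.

Mixed concentration C = ΣQC/ΣQ = (16000·0.1600 + 2300·1300) / 18300 = 2993000/18300 = 163.5 µg/L; combined flow 18300 L/s.
Travel time t = 29.3·1000 / 0.72 = 40690 s = 11.30 h.
Applying C = C₀e^(−kt): 163.5 × 0.9261 = 151.4 µg/L.
At the second outfall, C = (18300·151.4 + 2240·1200) / (18300 + 2240) = 265.8 µg/L.

266 µg/L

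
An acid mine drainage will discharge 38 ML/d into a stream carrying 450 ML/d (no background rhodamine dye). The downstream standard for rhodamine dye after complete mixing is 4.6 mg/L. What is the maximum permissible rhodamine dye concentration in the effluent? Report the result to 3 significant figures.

59.1 mg/L

At the limit, (Qr·Cr + Qe·Cₑ)/(Qr + Qe) = 4.6:
Cₑ = (488.0·4.6 − 450.0·0) / 38.00 = 59.07 mg/L.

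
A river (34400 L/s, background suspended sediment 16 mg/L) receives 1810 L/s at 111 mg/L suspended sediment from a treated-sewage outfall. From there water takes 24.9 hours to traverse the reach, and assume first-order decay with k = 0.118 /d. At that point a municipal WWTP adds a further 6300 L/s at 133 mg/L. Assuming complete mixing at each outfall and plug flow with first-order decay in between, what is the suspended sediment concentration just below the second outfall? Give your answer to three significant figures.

Mixed concentration C = ΣQC/ΣQ = (34400·16.00 + 1810·111.0) / 36210 = 751300/36210 = 20.75 mg/L; combined flow 36210 L/s.
Applying C = C₀e^(−kt): 20.75 × 0.8848 = 18.36 mg/L.
At the second outfall, C = (36210·18.36 + 6300·133.0) / (36210 + 6300) = 35.35 mg/L.

35.3 mg/L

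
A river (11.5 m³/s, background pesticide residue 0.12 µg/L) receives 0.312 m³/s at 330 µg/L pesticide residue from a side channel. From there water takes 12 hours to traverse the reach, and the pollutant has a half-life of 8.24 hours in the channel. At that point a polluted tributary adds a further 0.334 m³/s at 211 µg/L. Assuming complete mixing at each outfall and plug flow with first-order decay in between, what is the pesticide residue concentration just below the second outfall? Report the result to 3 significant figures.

Flow-weighted average: C = (11.50·0.1200 + 0.3120·330.0) / 11.81 = 104.3/11.81 = 8.833 µg/L; combined flow 11.81 m³/s.
Half-life 8.24 h → k = ln 2 / 8.24 = 0.08412 h⁻¹ = 2.019 d⁻¹.
First-order decay: C = 8.833·exp(−k·t) = 8.833·0.3644 = 3.219 µg/L.
At the second outfall, C = (11.81·3.219 + 0.3340·211.0) / (11.81 + 0.3340) = 8.933 µg/L.

8.93 µg/L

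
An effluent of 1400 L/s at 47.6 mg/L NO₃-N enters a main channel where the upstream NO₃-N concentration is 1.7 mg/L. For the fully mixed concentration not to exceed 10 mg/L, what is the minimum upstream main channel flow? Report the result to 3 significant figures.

Set C_mix = 10: (Q·1.700 + 1400·47.60) / (Q + 1400) = 10
→ Q = 1400·(47.60 − 10)/(10 − 1.700) = 6342 L/s.

6340 L/s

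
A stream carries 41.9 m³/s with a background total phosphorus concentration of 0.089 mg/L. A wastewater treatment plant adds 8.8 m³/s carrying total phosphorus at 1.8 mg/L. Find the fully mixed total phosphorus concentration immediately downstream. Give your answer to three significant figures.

Mass balance: C = (41.90·0.08900 + 8.800·1.800) / 50.70 = 19.57/50.70 = 0.3860 mg/L.

0.386 mg/L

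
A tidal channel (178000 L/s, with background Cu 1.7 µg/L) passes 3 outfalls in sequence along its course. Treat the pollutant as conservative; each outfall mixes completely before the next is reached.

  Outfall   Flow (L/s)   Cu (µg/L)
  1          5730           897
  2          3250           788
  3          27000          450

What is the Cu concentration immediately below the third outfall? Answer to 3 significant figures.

Outfall 1: combined Q = 183700 L/s; C = (178000·1.700 + 5730·897.0)/183700 = 29.62 µg/L.
Outfall 2: combined Q = 187000 L/s; C = (183700·29.62 + 3250·788.0)/187000 = 42.80 µg/L.
Outfall 3: combined Q = 214000 L/s; C = (187000·42.80 + 27000·450.0)/214000 = 94.18 µg/L.

94.2 µg/L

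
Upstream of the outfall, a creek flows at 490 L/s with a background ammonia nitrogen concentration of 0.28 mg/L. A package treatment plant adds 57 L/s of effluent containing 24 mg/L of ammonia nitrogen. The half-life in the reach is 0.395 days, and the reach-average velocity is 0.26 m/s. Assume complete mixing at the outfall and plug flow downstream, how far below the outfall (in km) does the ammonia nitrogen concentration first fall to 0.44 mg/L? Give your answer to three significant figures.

23.5 km

Conservation of mass: C = (490.0·0.2800 + 57.00·24.00) / 547.0 = 1505/547.0 = 2.752 mg/L.
Half-life 0.395 d → k = ln 2 / 0.395 = 1.755 d⁻¹.
Set 2.752·exp(−k·t) = 0.44 → t = ln(2.752/0.44)/k = 90260 s = 25.07 h.
Distance = v·t = 0.26·90260 = 23470 m = 23.47 km.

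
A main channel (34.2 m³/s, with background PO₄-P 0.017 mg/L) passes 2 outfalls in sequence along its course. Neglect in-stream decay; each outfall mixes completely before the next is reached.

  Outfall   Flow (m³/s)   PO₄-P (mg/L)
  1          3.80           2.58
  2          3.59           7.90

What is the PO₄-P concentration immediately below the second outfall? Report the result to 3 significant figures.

Below outfall 1: Q → 38.00 m³/s, C = (34.20·0.01700 + 3.800·2.580)/38.00 = 0.2733 mg/L.
Below outfall 2: Q → 41.59 m³/s, C = (38.00·0.2733 + 3.590·7.900)/41.59 = 0.9316 mg/L.

0.932 mg/L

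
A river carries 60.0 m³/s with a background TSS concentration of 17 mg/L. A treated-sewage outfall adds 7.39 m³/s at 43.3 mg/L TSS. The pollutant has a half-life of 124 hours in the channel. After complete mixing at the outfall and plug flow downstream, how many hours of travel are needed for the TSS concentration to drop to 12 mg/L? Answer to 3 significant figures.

90.3 h

Mixed concentration C = ΣQC/ΣQ = (60.00·17.00 + 7.390·43.30) / 67.39 = 1340/67.39 = 19.88 mg/L.
Half-life 124 h → k = ln 2 / 124 = 0.005590 h⁻¹ = 0.1342 d⁻¹.
19.88·exp(−k·t) = 12 → t = ln(19.88/12)/k = 325200 s = 90.34 h.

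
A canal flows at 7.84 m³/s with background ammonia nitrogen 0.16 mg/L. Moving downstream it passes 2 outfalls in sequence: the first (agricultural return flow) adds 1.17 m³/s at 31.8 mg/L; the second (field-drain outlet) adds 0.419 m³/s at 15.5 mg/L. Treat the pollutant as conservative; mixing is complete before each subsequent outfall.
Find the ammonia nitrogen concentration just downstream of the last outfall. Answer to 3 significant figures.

Outfall 1: combined Q = 9.010 m³/s; C = (7.840·0.1600 + 1.170·31.80)/9.010 = 4.269 mg/L.
Outfall 2: combined Q = 9.429 m³/s; C = (9.010·4.269 + 0.4190·15.50)/9.429 = 4.768 mg/L.

4.77 mg/L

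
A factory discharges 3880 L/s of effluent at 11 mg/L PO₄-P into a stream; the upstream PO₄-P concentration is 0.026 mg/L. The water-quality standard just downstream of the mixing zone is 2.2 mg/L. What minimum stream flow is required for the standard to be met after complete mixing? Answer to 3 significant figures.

15700 L/s

Set C_mix = 2.2: (Q·0.02600 + 3880·11.00) / (Q + 3880) = 2.2
→ Q = 3880·(11.00 − 2.2)/(2.2 − 0.02600) = 15710 L/s.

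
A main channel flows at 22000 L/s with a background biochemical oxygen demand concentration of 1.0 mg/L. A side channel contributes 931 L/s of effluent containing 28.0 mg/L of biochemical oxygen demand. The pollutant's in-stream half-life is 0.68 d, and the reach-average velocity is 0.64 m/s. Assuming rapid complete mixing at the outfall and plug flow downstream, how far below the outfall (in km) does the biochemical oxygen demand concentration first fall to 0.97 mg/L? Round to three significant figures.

41.8 km

After mixing, C = (22000·1.000 + 931.0·28.00) / 22930 = 48070/22930 = 2.096 mg/L.
Half-life 0.68 d → k = ln 2 / 0.68 = 1.019 d⁻¹.
Set 2.096·exp(−k·t) = 0.97 → t = ln(2.096/0.97)/k = 65320 s = 18.14 h.
Distance = v·t = 0.64·65320 = 41800 m = 41.80 km.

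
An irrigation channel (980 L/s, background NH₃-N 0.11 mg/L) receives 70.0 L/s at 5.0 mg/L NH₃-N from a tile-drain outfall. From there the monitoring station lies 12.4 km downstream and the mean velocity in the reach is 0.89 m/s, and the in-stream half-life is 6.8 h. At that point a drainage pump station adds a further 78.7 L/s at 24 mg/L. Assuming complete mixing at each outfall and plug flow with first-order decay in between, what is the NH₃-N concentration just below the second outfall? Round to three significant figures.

Mass balance: C = (980.0·0.1100 + 70.00·5.000) / 1050 = 457.8/1050 = 0.4360 mg/L; combined flow 1050 L/s.
Travel time t = 12.4·1000 / 0.89 = 13930 s = 3.870 h.
Half-life 6.8 h → k = ln 2 / 6.8 = 0.1019 h⁻¹ = 2.446 d⁻¹.
First-order decay: C = 0.4360·exp(−k·t) = 0.4360·0.6740 = 0.2939 mg/L.
Second outfall: C = (1050·0.2939 + 78.70·24.00)/1129 = 1.947 mg/L.

1.95 mg/L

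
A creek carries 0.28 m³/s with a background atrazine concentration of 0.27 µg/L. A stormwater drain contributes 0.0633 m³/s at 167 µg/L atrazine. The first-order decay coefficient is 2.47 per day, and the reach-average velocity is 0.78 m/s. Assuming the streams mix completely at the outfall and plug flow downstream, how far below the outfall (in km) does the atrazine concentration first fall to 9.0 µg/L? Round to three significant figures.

33.8 km

Mixed concentration C = ΣQC/ΣQ = (0.2800·0.2700 + 0.06330·167.0) / 0.3433 = 10.65/0.3433 = 31.01 µg/L.
Set 31.01·exp(−k·t) = 9.0 → t = ln(31.01/9.0)/k = 43280 s = 12.02 h.
Distance = v·t = 0.78·43280 = 33760 m = 33.76 km.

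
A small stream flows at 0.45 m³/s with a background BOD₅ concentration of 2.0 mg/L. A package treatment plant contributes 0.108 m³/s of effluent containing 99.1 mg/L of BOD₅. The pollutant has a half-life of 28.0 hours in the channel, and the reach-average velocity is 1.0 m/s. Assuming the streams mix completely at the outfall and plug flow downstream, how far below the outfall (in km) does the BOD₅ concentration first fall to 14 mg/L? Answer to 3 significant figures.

After mixing, C = (0.4500·2.000 + 0.1080·99.10) / 0.5580 = 11.60/0.5580 = 20.79 mg/L.
Half-life 28.0 h → k = ln 2 / 28.0 = 0.02476 h⁻¹ = 0.5941 d⁻¹.
Set 20.79·exp(−k·t) = 14 → t = ln(20.79/14)/k = 57530 s = 15.98 h.
Distance = v·t = 1.0·57530 = 57530 m = 57.53 km.

57.5 km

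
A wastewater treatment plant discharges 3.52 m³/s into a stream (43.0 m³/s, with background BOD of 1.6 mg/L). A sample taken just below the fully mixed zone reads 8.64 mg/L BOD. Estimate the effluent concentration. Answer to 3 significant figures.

94.6 mg/L

Mass balance: 43.00·1.600 + 3.520·Cₑ = 46.52·8.640
→ Cₑ = (46.52·8.640 − 43.00·1.600) / 3.520 = 94.64 mg/L.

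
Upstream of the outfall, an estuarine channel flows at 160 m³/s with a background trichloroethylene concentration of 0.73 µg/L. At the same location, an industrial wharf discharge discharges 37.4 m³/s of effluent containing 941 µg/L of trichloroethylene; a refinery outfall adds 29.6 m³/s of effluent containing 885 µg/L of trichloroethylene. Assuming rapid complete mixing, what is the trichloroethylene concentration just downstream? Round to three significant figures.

271 µg/L

After mixing, C = (160.0·0.7300 + 37.40·941.0 + 29.60·885.0) / 227.0 = 61510/227.0 = 271.0 µg/L.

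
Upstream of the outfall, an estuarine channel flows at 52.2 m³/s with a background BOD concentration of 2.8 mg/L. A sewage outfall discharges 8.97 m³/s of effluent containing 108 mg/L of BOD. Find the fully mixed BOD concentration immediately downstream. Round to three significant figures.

18.2 mg/L

Flow-weighted average: C = (52.20·2.800 + 8.970·108.0) / 61.17 = 1115/61.17 = 18.23 mg/L.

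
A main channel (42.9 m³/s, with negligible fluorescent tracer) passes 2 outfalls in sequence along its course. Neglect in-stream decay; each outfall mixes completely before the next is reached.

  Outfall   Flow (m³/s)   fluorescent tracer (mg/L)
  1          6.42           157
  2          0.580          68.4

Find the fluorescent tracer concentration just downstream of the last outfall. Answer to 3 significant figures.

Outfall 1: combined Q = 49.32 m³/s; C = (42.90·0 + 6.420·157.0)/49.32 = 20.44 mg/L.
Outfall 2: combined Q = 49.90 m³/s; C = (49.32·20.44 + 0.5800·68.40)/49.90 = 20.99 mg/L.

21.0 mg/L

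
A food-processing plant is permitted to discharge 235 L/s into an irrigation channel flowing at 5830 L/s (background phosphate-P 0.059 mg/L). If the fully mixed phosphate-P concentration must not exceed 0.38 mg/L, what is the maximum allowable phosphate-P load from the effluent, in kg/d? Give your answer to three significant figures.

Mass balance at the limit: 5830·0.05900 + 235.0·Cₑ = 6065·0.38 → Cₑ = 8.344 mg/L.
235.0 L/s = 0.2350 m³/s. Load = 0.2350 m³/s × 8.344 g/m³ × 86 400 s/d = 169.4 kg/d.

169 kg/d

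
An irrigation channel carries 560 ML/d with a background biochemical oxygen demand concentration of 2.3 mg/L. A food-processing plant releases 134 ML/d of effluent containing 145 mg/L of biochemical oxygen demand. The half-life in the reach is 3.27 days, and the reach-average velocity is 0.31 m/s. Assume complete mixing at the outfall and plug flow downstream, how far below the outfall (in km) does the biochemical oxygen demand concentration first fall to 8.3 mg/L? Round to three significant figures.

Conservation of mass: C = (560.0·2.300 + 134.0·145.0) / 694.0 = 20720/694.0 = 29.85 mg/L.
Half-life 3.27 d → k = ln 2 / 3.27 = 0.2120 d⁻¹.
Set 29.85·exp(−k·t) = 8.3 → t = ln(29.85/8.3)/k = 521700 s = 144.9 h.
Distance = v·t = 0.31·521700 = 161700 m = 161.7 km.

162 km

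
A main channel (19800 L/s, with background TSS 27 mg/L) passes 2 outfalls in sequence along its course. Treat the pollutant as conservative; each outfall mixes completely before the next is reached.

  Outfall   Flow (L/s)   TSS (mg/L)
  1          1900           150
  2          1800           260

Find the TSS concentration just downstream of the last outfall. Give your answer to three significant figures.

54.8 mg/L

Below outfall 1: Q → 21700 L/s, C = (19800·27.00 + 1900·150.0)/21700 = 37.77 mg/L.
Below outfall 2: Q → 23500 L/s, C = (21700·37.77 + 1800·260.0)/23500 = 54.79 mg/L.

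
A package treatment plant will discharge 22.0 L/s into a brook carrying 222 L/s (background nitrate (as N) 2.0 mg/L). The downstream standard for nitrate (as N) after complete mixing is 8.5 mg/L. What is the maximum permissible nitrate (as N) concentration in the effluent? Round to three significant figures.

74.1 mg/L

At the limit, (Qr·Cr + Qe·Cₑ)/(Qr + Qe) = 8.5:
Cₑ = (244.0·8.5 − 222.0·2.000) / 22.00 = 74.09 mg/L.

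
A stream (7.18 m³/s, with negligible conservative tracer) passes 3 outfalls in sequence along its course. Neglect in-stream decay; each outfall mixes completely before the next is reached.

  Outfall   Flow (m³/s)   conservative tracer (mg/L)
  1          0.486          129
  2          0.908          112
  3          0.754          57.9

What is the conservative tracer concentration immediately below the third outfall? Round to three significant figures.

22.3 mg/L

Outfall 1: combined Q = 7.666 m³/s; C = (7.180·0 + 0.4860·129.0)/7.666 = 8.178 mg/L.
Outfall 2: combined Q = 8.574 m³/s; C = (7.666·8.178 + 0.9080·112.0)/8.574 = 19.17 mg/L.
Outfall 3: combined Q = 9.328 m³/s; C = (8.574·19.17 + 0.7540·57.90)/9.328 = 22.30 mg/L.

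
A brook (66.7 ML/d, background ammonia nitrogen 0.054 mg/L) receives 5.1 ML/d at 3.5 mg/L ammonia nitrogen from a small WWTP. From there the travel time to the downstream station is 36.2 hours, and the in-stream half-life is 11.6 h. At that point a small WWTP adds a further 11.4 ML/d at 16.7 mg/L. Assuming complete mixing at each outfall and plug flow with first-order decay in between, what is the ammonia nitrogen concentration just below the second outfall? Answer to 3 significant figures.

Mixed concentration C = ΣQC/ΣQ = (66.70·0.05400 + 5.100·3.500) / 71.80 = 21.45/71.80 = 0.2988 mg/L; combined flow 71.80 ML/d.
Half-life 11.6 h → k = ln 2 / 11.6 = 0.05975 h⁻¹ = 1.434 d⁻¹.
After decay, C = 0.2988 × e^(−kt) = 0.2988 × 0.1150 = 0.03435 mg/L.
Second outfall: C = (71.80·0.03435 + 11.40·16.70)/83.20 = 2.318 mg/L.

2.32 mg/L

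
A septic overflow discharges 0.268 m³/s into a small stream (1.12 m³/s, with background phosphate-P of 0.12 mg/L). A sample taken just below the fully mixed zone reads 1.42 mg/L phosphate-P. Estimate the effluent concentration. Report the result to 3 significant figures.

6.85 mg/L

Mass balance: 1.120·0.1200 + 0.2680·Cₑ = 1.388·1.420
→ Cₑ = (1.388·1.420 − 1.120·0.1200) / 0.2680 = 6.853 mg/L.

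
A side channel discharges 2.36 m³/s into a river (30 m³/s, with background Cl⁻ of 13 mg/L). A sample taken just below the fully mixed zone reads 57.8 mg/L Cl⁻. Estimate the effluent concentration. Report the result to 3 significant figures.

Mass balance: 30.00·13.00 + 2.360·Cₑ = 32.36·57.80
→ Cₑ = (32.36·57.80 − 30.00·13.00) / 2.360 = 627.3 mg/L.

627 mg/L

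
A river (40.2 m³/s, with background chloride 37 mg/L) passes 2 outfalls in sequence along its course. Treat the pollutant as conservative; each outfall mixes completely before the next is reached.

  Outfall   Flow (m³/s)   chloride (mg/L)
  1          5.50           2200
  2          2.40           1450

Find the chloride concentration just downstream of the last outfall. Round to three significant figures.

355 mg/L

Below outfall 1: Q → 45.70 m³/s, C = (40.20·37.00 + 5.500·2200)/45.70 = 297.3 mg/L.
Below outfall 2: Q → 48.10 m³/s, C = (45.70·297.3 + 2.400·1450)/48.10 = 354.8 mg/L.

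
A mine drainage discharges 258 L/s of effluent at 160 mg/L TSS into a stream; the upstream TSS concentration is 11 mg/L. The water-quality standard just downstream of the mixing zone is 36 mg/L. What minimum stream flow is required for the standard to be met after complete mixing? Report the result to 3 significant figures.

1280 L/s

Set C_mix = 36: (Q·11.00 + 258.0·160.0) / (Q + 258.0) = 36
→ Q = 258.0·(160.0 − 36)/(36 − 11.00) = 1280 L/s.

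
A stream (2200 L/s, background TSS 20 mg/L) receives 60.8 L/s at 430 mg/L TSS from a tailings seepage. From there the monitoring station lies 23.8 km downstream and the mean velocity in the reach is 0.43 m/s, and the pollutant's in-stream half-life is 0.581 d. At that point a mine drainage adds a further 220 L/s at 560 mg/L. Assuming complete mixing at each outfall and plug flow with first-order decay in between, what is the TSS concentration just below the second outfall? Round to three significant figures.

Flow-weighted average: C = (2200·20.00 + 60.80·430.0) / 2261 = 70140/2261 = 31.03 mg/L; combined flow 2261 L/s.
Travel time t = 23.8·1000 / 0.43 = 55350 s = 15.37 h.
Half-life 0.581 d → k = ln 2 / 0.581 = 1.193 d⁻¹.
Applying C = C₀e^(−kt): 31.03 × 0.4657 = 14.45 mg/L.
At the second outfall, C = (2261·14.45 + 220.0·560.0) / (2261 + 220.0) = 62.83 mg/L.

62.8 mg/L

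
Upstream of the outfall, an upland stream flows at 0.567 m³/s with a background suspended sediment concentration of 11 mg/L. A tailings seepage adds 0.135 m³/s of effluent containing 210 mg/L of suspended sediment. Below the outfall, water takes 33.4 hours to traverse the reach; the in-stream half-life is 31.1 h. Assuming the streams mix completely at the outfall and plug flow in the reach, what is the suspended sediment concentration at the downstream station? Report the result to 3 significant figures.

Flow-weighted average: C = (0.5670·11.00 + 0.1350·210.0) / 0.7020 = 34.59/0.7020 = 49.27 mg/L.
Half-life 31.1 h → k = ln 2 / 31.1 = 0.02229 h⁻¹ = 0.5349 d⁻¹.
After decay, C = 49.27 × e^(−kt) = 49.27 × 0.4750 = 23.40 mg/L.

23.4 mg/L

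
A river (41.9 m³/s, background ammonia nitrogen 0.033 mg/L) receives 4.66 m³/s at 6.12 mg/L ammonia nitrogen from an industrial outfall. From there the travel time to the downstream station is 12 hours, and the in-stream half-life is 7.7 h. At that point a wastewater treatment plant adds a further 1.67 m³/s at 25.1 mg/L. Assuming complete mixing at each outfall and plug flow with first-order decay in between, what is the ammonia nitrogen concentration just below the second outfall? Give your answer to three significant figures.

1.08 mg/L

Conservation of mass: C = (41.90·0.03300 + 4.660·6.120) / 46.56 = 29.90/46.56 = 0.6422 mg/L; combined flow 46.56 m³/s.
Half-life 7.7 h → k = ln 2 / 7.7 = 0.09002 h⁻¹ = 2.160 d⁻¹.
Decay over the reach: 0.6422·exp(−kt) = 0.6422·0.3395 = 0.2180 mg/L.
At the second outfall, C = (46.56·0.2180 + 1.670·25.10) / (46.56 + 1.670) = 1.080 mg/L.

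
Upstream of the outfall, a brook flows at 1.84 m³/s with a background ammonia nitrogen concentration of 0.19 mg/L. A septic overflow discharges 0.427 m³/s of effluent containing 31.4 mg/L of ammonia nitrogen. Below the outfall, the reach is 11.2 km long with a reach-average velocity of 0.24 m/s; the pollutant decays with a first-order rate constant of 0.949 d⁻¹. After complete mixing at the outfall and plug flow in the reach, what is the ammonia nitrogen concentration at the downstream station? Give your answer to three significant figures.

3.63 mg/L

After mixing, C = (1.840·0.1900 + 0.4270·31.40) / 2.267 = 13.76/2.267 = 6.069 mg/L.
Travel time t = 11.2·1000 / 0.24 = 46670 s = 12.96 h.
After decay, C = 6.069 × e^(−kt) = 6.069 × 0.5989 = 3.635 mg/L.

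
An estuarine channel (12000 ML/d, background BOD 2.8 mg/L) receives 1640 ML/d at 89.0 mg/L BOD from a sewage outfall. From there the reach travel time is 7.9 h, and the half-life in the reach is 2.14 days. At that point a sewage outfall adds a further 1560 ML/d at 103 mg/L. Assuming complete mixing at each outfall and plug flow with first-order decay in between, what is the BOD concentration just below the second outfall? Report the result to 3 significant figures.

Mixed concentration C = ΣQC/ΣQ = (12000·2.800 + 1640·89.00) / 13640 = 179600/13640 = 13.16 mg/L; combined flow 13640 ML/d.
Half-life 2.14 d → k = ln 2 / 2.14 = 0.3239 d⁻¹.
First-order decay: C = 13.16·exp(−k·t) = 13.16·0.8989 = 11.83 mg/L.
At the second outfall, C = (13640·11.83 + 1560·103.0) / (13640 + 1560) = 21.19 mg/L.

21.2 mg/L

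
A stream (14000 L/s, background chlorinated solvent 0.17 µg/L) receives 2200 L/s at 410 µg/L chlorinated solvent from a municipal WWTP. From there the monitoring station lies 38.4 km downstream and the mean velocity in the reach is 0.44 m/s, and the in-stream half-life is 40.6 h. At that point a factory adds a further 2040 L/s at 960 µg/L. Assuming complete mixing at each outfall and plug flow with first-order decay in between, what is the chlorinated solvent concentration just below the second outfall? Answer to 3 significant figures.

140 µg/L

Mass balance: C = (14000·0.1700 + 2200·410.0) / 16200 = 904400/16200 = 55.83 µg/L; combined flow 16200 L/s.
Travel time t = 38.4·1000 / 0.44 = 87270 s = 24.24 h.
Half-life 40.6 h → k = ln 2 / 40.6 = 0.01707 h⁻¹ = 0.4097 d⁻¹.
Decay over the reach: 55.83·exp(−kt) = 55.83·0.6611 = 36.91 µg/L.
Second outfall: C = (16200·36.91 + 2040·960.0)/18240 = 140.1 µg/L.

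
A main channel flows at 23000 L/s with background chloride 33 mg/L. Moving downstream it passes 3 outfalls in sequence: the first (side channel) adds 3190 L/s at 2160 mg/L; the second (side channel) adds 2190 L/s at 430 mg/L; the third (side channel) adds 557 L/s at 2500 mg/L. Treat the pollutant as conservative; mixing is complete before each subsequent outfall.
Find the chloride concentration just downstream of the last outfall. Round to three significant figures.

345 mg/L

After outfall 1: Q = 23000 + 3190 = 26190 L/s; C = (23000·33.00 + 3190·2160)/26190 = 292.1 mg/L.
After outfall 2: Q = 26190 + 2190 = 28380 L/s; C = (26190·292.1 + 2190·430.0)/28380 = 302.7 mg/L.
After outfall 3: Q = 28380 + 557.0 = 28940 L/s; C = (28380·302.7 + 557.0·2500)/28940 = 345.0 mg/L.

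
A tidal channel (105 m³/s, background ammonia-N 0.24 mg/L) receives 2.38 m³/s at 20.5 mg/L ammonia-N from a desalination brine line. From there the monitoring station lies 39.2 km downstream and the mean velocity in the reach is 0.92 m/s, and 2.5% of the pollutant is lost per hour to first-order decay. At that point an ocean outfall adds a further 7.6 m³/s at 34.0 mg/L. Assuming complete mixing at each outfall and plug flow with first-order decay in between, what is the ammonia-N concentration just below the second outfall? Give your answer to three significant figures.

2.72 mg/L

Mass balance: C = (105.0·0.2400 + 2.380·20.50) / 107.4 = 73.99/107.4 = 0.6890 mg/L; combined flow 107.4 m³/s.
Travel time t = 39.2·1000 / 0.92 = 42610 s = 11.84 h.
2.5%/h lost → k = −ln(1 − 0.025) = 0.02532 h⁻¹.
Decay over the reach: 0.6890·exp(−kt) = 0.6890·0.7411 = 0.5106 mg/L.
At the second outfall, C = (107.4·0.5106 + 7.600·34.00) / (107.4 + 7.600) = 2.724 mg/L.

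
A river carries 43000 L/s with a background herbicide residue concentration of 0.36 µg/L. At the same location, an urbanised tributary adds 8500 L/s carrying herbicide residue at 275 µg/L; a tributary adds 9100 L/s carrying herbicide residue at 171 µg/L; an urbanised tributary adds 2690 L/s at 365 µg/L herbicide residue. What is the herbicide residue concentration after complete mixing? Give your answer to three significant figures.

Mass balance: C = (43000·0.3600 + 8500·275.0 + 9100·171.0 + 2690·365.0) / 63290 = 4891000/63290 = 77.28 µg/L.

77.3 µg/L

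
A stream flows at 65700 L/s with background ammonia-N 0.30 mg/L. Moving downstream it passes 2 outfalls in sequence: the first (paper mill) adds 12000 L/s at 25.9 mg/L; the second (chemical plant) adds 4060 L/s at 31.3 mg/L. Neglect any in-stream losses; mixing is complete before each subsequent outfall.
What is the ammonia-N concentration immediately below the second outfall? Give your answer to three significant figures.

5.60 mg/L

Outfall 1: combined Q = 77700 L/s; C = (65700·0.3000 + 12000·25.90)/77700 = 4.254 mg/L.
Outfall 2: combined Q = 81760 L/s; C = (77700·4.254 + 4060·31.30)/81760 = 5.597 mg/L.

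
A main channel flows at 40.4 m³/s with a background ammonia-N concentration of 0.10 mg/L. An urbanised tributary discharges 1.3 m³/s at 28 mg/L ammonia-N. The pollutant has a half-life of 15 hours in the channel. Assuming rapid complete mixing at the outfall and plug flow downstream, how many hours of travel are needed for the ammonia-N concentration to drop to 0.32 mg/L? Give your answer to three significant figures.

After mixing, C = (40.40·0.1000 + 1.300·28.00) / 41.70 = 40.44/41.70 = 0.9698 mg/L.
Half-life 15 h → k = ln 2 / 15 = 0.04621 h⁻¹ = 1.109 d⁻¹.
0.9698·exp(−k·t) = 0.32 → t = ln(0.9698/0.32)/k = 86380 s = 23.99 h.

24.0 h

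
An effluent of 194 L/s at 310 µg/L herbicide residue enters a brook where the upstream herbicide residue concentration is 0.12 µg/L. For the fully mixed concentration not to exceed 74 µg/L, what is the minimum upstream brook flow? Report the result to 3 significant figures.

Set C_mix = 74: (Q·0.1200 + 194.0·310.0) / (Q + 194.0) = 74
→ Q = 194.0·(310.0 − 74)/(74 − 0.1200) = 619.7 L/s.

620 L/s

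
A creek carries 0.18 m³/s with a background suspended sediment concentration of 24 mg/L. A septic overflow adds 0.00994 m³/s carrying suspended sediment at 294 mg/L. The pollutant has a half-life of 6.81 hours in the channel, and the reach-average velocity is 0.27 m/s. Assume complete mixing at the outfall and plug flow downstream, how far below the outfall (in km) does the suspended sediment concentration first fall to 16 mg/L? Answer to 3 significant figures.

8.29 km

Mass balance: C = (0.1800·24.00 + 0.009940·294.0) / 0.1899 = 7.242/0.1899 = 38.13 mg/L.
Half-life 6.81 h → k = ln 2 / 6.81 = 0.1018 h⁻¹ = 2.443 d⁻¹.
Set 38.13·exp(−k·t) = 16 → t = ln(38.13/16)/k = 30710 s = 8.532 h.
Distance = v·t = 0.27·30710 = 8293 m = 8.293 km.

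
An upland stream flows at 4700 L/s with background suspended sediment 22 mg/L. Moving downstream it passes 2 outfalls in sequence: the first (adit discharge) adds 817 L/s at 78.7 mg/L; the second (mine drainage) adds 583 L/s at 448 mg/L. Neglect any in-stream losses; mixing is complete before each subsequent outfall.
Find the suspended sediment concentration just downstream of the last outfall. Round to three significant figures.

70.3 mg/L

Below outfall 1: Q → 5517 L/s, C = (4700·22.00 + 817.0·78.70)/5517 = 30.40 mg/L.
Below outfall 2: Q → 6100 L/s, C = (5517·30.40 + 583.0·448.0)/6100 = 70.31 mg/L.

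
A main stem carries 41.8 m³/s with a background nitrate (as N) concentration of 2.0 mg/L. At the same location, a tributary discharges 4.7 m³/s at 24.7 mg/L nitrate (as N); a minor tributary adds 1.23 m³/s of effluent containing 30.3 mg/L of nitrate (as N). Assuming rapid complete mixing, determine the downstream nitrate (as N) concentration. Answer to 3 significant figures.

4.96 mg/L

Mass balance: C = (41.80·2.000 + 4.700·24.70 + 1.230·30.30) / 47.73 = 237.0/47.73 = 4.965 mg/L.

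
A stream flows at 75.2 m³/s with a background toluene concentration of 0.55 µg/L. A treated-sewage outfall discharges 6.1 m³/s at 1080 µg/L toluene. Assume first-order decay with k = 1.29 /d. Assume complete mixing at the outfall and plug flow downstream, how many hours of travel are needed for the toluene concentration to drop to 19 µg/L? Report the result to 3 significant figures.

27.1 h

Mass balance: C = (75.20·0.5500 + 6.100·1080) / 81.30 = 6629/81.30 = 81.54 µg/L.
81.54·exp(−k·t) = 19 → t = ln(81.54/19)/k = 97560 s = 27.10 h.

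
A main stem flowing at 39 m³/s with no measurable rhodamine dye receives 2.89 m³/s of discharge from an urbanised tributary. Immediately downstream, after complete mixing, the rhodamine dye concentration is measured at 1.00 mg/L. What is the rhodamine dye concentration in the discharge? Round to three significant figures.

Mass balance: 39.00·0 + 2.890·Cₑ = 41.89·1.000
→ Cₑ = (41.89·1.000 − 39.00·0) / 2.890 = 14.49 mg/L.

14.5 mg/L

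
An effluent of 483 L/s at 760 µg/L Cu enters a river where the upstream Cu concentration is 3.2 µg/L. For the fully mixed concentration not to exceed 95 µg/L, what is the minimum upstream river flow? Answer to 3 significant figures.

Set C_mix = 95: (Q·3.200 + 483.0·760.0) / (Q + 483.0) = 95
→ Q = 483.0·(760.0 − 95)/(95 − 3.200) = 3499 L/s.

3500 L/s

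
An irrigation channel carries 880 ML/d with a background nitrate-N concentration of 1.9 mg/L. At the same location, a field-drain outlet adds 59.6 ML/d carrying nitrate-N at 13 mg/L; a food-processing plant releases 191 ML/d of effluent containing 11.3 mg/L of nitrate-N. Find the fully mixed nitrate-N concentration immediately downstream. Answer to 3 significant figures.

Mass balance: C = (880.0·1.900 + 59.60·13.00 + 191.0·11.30) / 1131 = 4605/1131 = 4.073 mg/L.

4.07 mg/L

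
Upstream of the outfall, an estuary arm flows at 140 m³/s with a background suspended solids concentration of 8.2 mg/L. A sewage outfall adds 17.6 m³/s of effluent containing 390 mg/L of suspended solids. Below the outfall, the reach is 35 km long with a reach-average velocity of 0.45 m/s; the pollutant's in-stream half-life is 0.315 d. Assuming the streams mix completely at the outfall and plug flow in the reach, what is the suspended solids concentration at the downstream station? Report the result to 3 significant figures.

Mixed concentration C = ΣQC/ΣQ = (140.0·8.200 + 17.60·390.0) / 157.6 = 8012/157.6 = 50.84 mg/L.
Travel time t = 35·1000 / 0.45 = 77780 s = 21.60 h.
Half-life 0.315 d → k = ln 2 / 0.315 = 2.200 d⁻¹.
After decay, C = 50.84 × e^(−kt) = 50.84 × 0.1379 = 7.013 mg/L.

7.01 mg/L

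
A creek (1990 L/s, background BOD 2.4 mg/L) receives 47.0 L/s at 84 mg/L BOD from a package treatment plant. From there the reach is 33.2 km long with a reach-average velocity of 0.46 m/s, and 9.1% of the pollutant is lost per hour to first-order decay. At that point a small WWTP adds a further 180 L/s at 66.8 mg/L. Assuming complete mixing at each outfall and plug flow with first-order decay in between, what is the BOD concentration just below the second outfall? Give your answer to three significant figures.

6.00 mg/L

Conservation of mass: C = (1990·2.400 + 47.00·84.00) / 2037 = 8724/2037 = 4.283 mg/L; combined flow 2037 L/s.
Travel time t = 33.2·1000 / 0.46 = 72170 s = 20.05 h.
9.1%/h lost → k = −ln(1 − 0.091) = 0.09541 h⁻¹.
Decay over the reach: 4.283·exp(−kt) = 4.283·0.1477 = 0.6324 mg/L.
Second outfall: C = (2037·0.6324 + 180.0·66.80)/2217 = 6.005 mg/L.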